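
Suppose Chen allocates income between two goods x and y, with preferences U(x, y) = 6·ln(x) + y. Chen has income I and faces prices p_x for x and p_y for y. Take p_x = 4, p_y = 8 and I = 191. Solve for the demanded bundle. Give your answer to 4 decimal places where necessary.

Set MRS = p_x/p_y: (6/x)/1 = p_x/p_y.
So x*(p_x,p_y) = 6·p_y/p_x, independent of income; and y* = (I − 6·p_y)/p_y.
At the given prices: x* = 6·8/4 = 12, and y* = 17.875.

x* = 12, y* = 17.875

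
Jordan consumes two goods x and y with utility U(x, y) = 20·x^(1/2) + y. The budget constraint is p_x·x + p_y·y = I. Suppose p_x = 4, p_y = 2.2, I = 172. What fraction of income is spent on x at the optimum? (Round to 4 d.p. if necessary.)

Thus x* = (10·p_y/p_x)² — independent of I — with the rest of income spent on y.
Plugging in: x* = (10·2.2/4)² = 30.25, y* = 23.1818.
Expenditure on x: 4·30.25 = 121; share = 0.7035.

share on x = 0.7035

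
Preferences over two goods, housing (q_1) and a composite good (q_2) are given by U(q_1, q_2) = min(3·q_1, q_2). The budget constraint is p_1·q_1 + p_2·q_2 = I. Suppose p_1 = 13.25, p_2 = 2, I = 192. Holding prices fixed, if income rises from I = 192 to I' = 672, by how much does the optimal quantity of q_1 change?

Δq_1* = 24.9351

Demand: q_1*(p_1,p_2,I) = I/(p_1 + 3·p_2), q_2* = 3·I/(p_1 + 3·p_2).
Here 13.25 + 3·2 = 19.25, giving q_1* = 9.974.
At I' = 672: q_1* = 34.9091. Change: 34.9091 − 9.974 = 24.9351.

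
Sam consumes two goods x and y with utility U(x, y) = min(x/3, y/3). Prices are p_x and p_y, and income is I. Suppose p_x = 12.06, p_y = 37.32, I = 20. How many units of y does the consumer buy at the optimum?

y* = 0.405

Demand: x*(p_x,p_y,I) = 3·I/(3·p_x + 3·p_y), y* = 3·I/(3·p_x + 3·p_y).
Here 3·12.06 + 3·37.32 = 148.14, giving y* = 0.405.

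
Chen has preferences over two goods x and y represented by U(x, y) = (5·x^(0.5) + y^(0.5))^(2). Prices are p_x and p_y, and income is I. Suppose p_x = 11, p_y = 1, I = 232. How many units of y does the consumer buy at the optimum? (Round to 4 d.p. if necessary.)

From the CES first-order condition, 5·(y/x)^(0.5) = p_x/p_y.
Hence y/x = ((1/5)·p_x/p_y)^(1/(0.5)), i.e. raised to the 2 power.
With the ratio pinned down, the budget gives x* = I/(p_x + p_y·(y/x)) and y* = (y/x)·x*.
Numerically y/x = 4.84, so x* = 232/(11 + 1·4.84) = 14.6465 and y* = 4.84·14.6465 = 70.8889.

y* = 70.8889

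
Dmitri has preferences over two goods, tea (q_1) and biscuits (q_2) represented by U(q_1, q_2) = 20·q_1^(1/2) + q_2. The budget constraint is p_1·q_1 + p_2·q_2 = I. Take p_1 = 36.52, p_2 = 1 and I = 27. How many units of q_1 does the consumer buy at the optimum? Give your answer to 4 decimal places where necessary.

Set MRS = p_1/p_2: 10·q_1^(−1/2) = p_1/p_2.
Thus q_1* = (10·p_2/p_1)² — independent of I — with the rest of income spent on q_2.
Plugging in: q_1* = (10·1/36.52)² = 0.075.

q_1* = 0.075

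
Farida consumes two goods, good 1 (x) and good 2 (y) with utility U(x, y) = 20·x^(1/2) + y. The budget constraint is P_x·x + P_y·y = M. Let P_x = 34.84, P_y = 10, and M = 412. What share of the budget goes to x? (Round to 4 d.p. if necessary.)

share on x = 0.6967

Utility is quasi-linear in y; the FOC for x is 10/√x = P_x/P_y.
Solve: √x = 10·P_y/P_x, so x*(P_x,P_y) = (10·P_y/P_x)², and y* = (M − P_x·x*)/P_y.
Plugging in: x* = (10·10/34.84)² = 8.2384, y* = 12.4974.
Expenditure on x: 34.84·8.2384 = 287.0264; share = 0.6967.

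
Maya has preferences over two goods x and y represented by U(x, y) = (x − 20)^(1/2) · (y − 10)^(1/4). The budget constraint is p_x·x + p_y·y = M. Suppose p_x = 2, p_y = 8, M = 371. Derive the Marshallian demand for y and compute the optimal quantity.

This is Cobb-Douglas in (x−20, y−10): tangency gives 0.5·p_y·(y−10) = 0.25·p_x·(x−20).
After buying the subsistence bundle (20, 10), a share 2/3 of the remaining income goes to x: x* = 20 + 2/3·(M − 20p_x − 10p_y)/p_x.
Discretionary income = 371 − 20·2 − 10·8 = 251; y* = 10 + 1/3·251/8 = 20.4583.

y* = 20.4583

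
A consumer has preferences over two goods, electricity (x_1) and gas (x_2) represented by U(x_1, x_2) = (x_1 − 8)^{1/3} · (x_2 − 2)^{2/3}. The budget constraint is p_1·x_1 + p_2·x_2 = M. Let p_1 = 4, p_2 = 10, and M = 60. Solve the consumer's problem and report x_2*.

x_2* = 2.5333

Let x_1' = x_1−8, x_2' = x_2−2. MRS = (1/2)·x_2'/x_1' = p_1/p_2.
Substituting into the budget: x_1* = 8 + 1/3·(M − 8·p_1 − 2·p_2)/p_1, and x_2* = 2 + 2/3·(…)/p_2.
Discretionary income = 60 − 8·4 − 2·10 = 8; x_2* = 2 + 2/3·8/10 = 2.5333.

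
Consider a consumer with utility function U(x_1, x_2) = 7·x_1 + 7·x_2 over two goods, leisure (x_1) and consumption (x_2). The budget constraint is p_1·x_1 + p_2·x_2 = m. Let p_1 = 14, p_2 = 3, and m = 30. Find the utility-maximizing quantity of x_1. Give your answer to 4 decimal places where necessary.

x_1* = 0

Linear utility — the consumer picks whichever good has higher MU/price: 7/14 = 0.5 vs 7/3 = 2.3333.
x_2 gives more utility per dollar, so spend all income on x_2: x_2* = m/p_2, x_1* = 0.
Numerically: x_1* = 0, x_2* = 10.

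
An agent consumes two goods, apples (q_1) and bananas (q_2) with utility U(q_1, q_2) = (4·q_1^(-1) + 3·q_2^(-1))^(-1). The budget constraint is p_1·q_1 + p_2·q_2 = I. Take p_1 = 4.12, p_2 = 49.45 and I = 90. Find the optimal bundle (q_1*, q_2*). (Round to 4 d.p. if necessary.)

q_1* = 5.4608, q_2* = 1.365

From the CES first-order condition, (4/3)·(q_2/q_1)^(2) = p_1/p_2.
Solve for the ratio: q_2/q_1 = [(3/4)·p_1/p_2]^(0.5).
With the ratio pinned down, the budget gives q_1* = I/(p_1 + p_2·(q_2/q_1)) and q_2* = (q_2/q_1)·q_1*.
Numerically q_2/q_1 = 0.249975, so q_1* = 90/(4.12 + 49.45·0.249975) = 5.4608 and q_2* = 0.249975·5.4608 = 1.365.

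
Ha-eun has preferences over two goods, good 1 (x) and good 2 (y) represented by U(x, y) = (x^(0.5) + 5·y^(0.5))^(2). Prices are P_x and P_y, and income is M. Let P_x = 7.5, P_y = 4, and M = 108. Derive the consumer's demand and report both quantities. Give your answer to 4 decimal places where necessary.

x* = 0.3008, y* = 26.436

From the CES first-order condition, (1/5)·(y/x)^(0.5) = P_x/P_y.
Hence y/x = (5·P_x/P_y)^(1/(0.5)), i.e. raised to the 2 power.
With the ratio pinned down, the budget gives x* = M/(P_x + P_y·(y/x)) and y* = (y/x)·x*.
Numerically y/x = 87.890625, so x* = 108/(7.5 + 4·87.890625) = 0.3008 and y* = 87.890625·0.3008 = 26.436.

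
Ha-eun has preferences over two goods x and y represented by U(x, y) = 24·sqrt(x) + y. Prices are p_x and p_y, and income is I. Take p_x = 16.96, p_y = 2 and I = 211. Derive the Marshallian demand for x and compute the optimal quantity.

x* = 2.0025

MU_x = 12/√x, MU_y = 1. Tangency: 12/√x = p_x/p_y.
Thus x* = (12·p_y/p_x)² — independent of I — with the rest of income spent on y.
Plugging in: x* = (12·2/16.96)² = 2.0025.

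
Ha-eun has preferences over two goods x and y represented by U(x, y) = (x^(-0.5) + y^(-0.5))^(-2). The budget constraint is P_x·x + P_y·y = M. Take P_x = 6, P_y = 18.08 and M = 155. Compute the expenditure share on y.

MU_x ∝ x^(-1.5), MU_y ∝ y^(-1.5), so MRS = (y/x)^(1.5) = P_x/P_y.
Hence y/x = (P_x/P_y)^(1/(1.5)), i.e. raised to the 2/3 power.
With the ratio pinned down, the budget gives x* = M/(P_x + P_y·(y/x)) and y* = (y/x)·x*.
Numerically y/x = 0.479331, so x* = 155/(6 + 18.08·0.479331) = 10.5684 and y* = 0.479331·10.5684 = 5.0658.
Expenditure on y: 18.08·5.0658 = 91.5893; share = 0.5909.

share on y = 0.5909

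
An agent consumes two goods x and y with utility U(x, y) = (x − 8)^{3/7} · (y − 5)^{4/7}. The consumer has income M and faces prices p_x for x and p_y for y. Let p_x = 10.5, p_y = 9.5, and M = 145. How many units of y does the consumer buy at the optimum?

y* = 5.812

This is Cobb-Douglas in (x−8, y−5): tangency gives 3/7·p_y·(y−5) = 4/7·p_x·(x−8).
After buying the subsistence bundle (8, 5), a share 3/7 of the remaining income goes to x: x* = 8 + 3/7·(M − 8p_x − 5p_y)/p_x.
Discretionary income = 145 − 8·10.5 − 5·9.5 = 13.5; y* = 5 + 4/7·13.5/9.5 = 5.812.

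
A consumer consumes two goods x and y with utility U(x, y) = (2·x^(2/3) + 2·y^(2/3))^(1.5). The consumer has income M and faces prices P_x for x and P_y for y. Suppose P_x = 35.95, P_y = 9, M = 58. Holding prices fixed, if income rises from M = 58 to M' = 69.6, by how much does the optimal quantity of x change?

MRS = MU_x/MU_y = (y/x)^(1/3). Set equal to P_x/P_y.
Hence y/x = (P_x/P_y)^(1/(1/3)), i.e. raised to the 3 power.
With the ratio pinned down, the budget gives x* = M/(P_x + P_y·(y/x)) and y* = (y/x)·x*.
Numerically y/x = 63.733704, so x* = 58/(35.95 + 9·63.733704) = 0.0952.
At M' = 69.6: x* = 0.1142. Change: 0.1142 − 0.0952 = 0.019.

Δx* = 0.019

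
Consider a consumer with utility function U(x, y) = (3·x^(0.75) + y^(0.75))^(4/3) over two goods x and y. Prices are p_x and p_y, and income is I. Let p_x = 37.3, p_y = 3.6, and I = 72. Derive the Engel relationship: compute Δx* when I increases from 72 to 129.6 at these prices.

Δx* = 0.1048

Substitute y = (y/x)·x into the budget: x* = I/(p_x + p_y·(y/x)).
Numerically y/x = 142.278837, so x* = 72/(37.3 + 3.6·142.278837) = 0.131.
At I' = 129.6: x* = 0.2358. Change: 0.2358 − 0.131 = 0.1048.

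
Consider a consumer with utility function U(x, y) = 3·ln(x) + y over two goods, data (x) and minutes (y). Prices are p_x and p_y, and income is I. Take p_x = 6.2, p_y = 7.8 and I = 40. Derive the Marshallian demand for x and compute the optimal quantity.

Set MRS = p_x/p_y: (3/x)/1 = p_x/p_y.
So x*(p_x,p_y) = 3·p_y/p_x, independent of income; and y* = (I − 3·p_y)/p_y.
At the given prices: x* = 3·7.8/6.2 = 3.7742.

x* = 3.7742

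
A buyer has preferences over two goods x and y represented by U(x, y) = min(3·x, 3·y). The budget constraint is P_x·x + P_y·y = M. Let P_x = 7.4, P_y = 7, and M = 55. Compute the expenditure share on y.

Leontief preferences: the optimum is at the kink where x/3 = y/3, i.e. y = x.
Budget: P_x·x + P_y·x = M, so (3·P_x + 3·P_y)·x = 3·M.
Demand: x*(P_x,P_y,M) = 3·M/(3·P_x + 3·P_y), y* = 3·M/(3·P_x + 3·P_y).
Here 3·7.4 + 3·7 = 43.2, giving x* = 3.8194 and y* = 3.8194.
Expenditure on y: 7·3.8194 = 26.7361; share = 0.4861.

share on y = 0.4861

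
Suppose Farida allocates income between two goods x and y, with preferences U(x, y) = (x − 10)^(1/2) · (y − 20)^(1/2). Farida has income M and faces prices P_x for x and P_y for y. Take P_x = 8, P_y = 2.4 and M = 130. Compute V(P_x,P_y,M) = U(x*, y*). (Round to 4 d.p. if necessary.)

MRS = (y−20)/(x−10). Tangency with P_x/P_y gives y−20 = (P_x/P_y)·(x−10).
Substituting into the budget: x* = 10 + 0.5·(M − 10·P_x − 20·P_y)/P_x, and y* = 20 + 0.5·(…)/P_y.
Discretionary income = 130 − 10·8 − 20·2.4 = 2; x* = 10 + 0.5·2/8 = 10.125; y* = 20 + 0.5·2/2.4 = 20.4167.
Utility at the optimum: U(10.125, 20.4167) = 0.2282.

V = 0.2282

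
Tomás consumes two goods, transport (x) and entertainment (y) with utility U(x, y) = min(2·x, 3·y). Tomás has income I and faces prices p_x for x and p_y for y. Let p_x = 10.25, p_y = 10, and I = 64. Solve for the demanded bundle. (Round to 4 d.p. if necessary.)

With perfect complements, no substitution: consume in ratio x:y = 3:2.
Budget: p_x·x + p_y·(2/3)·x = I, so (3·p_x + 2·p_y)·x = 3·I.
Demand: x*(p_x,p_y,I) = 3·I/(3·p_x + 2·p_y), y* = 2·I/(3·p_x + 2·p_y).
Here 3·10.25 + 2·10 = 50.75, giving x* = 3.7833 and y* = 2.5222.

x* = 3.7833, y* = 2.5222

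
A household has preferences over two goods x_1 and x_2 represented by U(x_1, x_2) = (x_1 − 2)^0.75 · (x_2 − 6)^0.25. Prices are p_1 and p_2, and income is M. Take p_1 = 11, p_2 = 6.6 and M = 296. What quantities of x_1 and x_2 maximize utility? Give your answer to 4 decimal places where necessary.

x_1* = 17.9818, x_2* = 14.8788

Let x_1' = x_1−2, x_2' = x_2−6. MRS = 3·x_2'/x_1' = p_1/p_2.
Substituting into the budget: x_1* = 2 + 0.75·(M − 2·p_1 − 6·p_2)/p_1, and x_2* = 6 + 0.25·(…)/p_2.
Discretionary income = 296 − 2·11 − 6·6.6 = 234.4; x_1* = 2 + 0.75·234.4/11 = 17.9818; x_2* = 6 + 0.25·234.4/6.6 = 14.8788.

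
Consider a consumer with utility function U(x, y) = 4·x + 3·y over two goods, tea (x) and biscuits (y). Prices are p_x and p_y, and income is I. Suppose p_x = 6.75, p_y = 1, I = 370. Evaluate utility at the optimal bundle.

V = 1110

y gives more utility per dollar, so spend all income on y: y* = I/p_y, x* = 0.
Numerically: x* = 0, y* = 370.
Utility at the optimum: U(0, 370) = 1110.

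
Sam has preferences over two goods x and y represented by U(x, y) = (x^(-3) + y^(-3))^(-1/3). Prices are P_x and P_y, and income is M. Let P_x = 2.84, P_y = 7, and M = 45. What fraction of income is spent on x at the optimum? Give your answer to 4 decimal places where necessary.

share on x = 0.337

Numerically y/x = 0.798096, so x* = 45/(2.84 + 7·0.798096) = 5.3402 and y* = 0.798096·5.3402 = 4.262.
Expenditure on x: 2.84·5.3402 = 15.1661; share = 0.337.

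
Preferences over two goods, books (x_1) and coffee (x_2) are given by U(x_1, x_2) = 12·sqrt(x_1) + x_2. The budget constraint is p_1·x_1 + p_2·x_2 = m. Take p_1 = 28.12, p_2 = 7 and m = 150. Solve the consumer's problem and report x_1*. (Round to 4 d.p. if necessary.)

x_1* = 2.2308

Set MRS = p_1/p_2: 6·x_1^(−1/2) = p_1/p_2.
Thus x_1* = (6·p_2/p_1)² — independent of m — with the rest of income spent on x_2.
Plugging in: x_1* = (6·7/28.12)² = 2.2308.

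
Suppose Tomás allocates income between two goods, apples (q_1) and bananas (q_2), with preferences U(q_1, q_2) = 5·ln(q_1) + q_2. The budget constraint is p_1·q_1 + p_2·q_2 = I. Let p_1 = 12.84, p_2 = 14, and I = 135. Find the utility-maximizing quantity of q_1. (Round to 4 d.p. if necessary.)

Set MRS = p_1/p_2: (5/q_1)/1 = p_1/p_2.
So q_1*(p_1,p_2) = 5·p_2/p_1, independent of income; and q_2* = (I − 5·p_2)/p_2.
At the given prices: q_1* = 5·14/12.84 = 5.4517.

q_1* = 5.4517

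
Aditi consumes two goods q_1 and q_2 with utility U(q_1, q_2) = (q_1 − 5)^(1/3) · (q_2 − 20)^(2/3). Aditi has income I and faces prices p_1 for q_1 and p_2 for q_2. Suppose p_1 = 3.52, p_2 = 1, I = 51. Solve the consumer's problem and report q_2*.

q_2* = 28.9333

After buying the subsistence bundle (5, 20), a share 1/3 of the remaining income goes to q_1: q_1* = 5 + 1/3·(I − 5p_1 − 20p_2)/p_1.
Discretionary income = 51 − 5·3.52 − 20·1 = 13.4; q_2* = 20 + 2/3·13.4/1 = 28.9333.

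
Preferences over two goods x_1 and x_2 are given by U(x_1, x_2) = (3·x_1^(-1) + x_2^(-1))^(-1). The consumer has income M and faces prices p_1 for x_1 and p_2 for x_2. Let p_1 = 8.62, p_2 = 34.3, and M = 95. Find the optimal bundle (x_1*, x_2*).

MRS = MU_x_1/MU_x_2 = 3·(x_2/x_1)^(2). Set equal to p_1/p_2.
Hence x_2/x_1 = ((1/3)·p_1/p_2)^(1/(2)), i.e. raised to the 0.5 power.
Substitute x_2 = (x_2/x_1)·x_1 into the budget: x_1* = M/(p_1 + p_2·(x_2/x_1)).
Numerically x_2/x_1 = 0.289432, so x_1* = 95/(8.62 + 34.3·0.289432) = 5.122 and x_2* = 0.289432·5.122 = 1.4825.

x_1* = 5.122, x_2* = 1.4825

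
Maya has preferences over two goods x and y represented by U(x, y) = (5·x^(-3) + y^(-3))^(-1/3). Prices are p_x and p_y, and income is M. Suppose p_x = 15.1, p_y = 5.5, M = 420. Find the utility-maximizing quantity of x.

MU_x ∝ 5·x^(-4), MU_y ∝ y^(-4), so MRS = 5·(y/x)^(4) = p_x/p_y.
Hence y/x = ((1/5)·p_x/p_y)^(1/(4)), i.e. raised to the 0.25 power.
With the ratio pinned down, the budget gives x* = M/(p_x + p_y·(y/x)) and y* = (y/x)·x*.
Numerically y/x = 0.860817, so x* = 420/(15.1 + 5.5·0.860817) = 21.1752.

x* = 21.1752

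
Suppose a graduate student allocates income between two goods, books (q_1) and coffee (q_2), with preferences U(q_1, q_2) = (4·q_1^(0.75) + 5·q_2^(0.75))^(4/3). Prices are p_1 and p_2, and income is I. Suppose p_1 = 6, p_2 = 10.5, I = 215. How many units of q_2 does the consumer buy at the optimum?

Substitute q_2 = (q_2/q_1)·q_1 into the budget: q_1* = I/(p_1 + p_2·(q_2/q_1)).
Numerically q_2/q_1 = 0.260308, so q_1* = 215/(6 + 10.5·0.260308) = 24.6186 and q_2* = 0.260308·24.6186 = 6.4084.

q_2* = 6.4084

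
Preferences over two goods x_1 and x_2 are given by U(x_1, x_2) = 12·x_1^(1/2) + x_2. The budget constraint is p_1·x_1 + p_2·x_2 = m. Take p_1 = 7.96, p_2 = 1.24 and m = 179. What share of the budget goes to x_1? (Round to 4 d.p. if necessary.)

Utility is quasi-linear in x_2; the FOC for x_1 is 6/√x_1 = p_1/p_2.
Thus x_1* = (6·p_2/p_1)² — independent of m — with the rest of income spent on x_2.
Plugging in: x_1* = (6·1.24/7.96)² = 0.8736, x_2* = 138.7468.
Expenditure on x_1: 7.96·0.8736 = 6.954; share = 0.0388.

share on x_1 = 0.0388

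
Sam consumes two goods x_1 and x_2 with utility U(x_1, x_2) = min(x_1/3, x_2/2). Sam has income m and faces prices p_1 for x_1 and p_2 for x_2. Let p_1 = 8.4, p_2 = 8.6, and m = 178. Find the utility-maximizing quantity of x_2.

x_2* = 8.3962

With perfect complements, no substitution: consume in ratio x_1:x_2 = 3:2.
Budget: p_1·x_1 + p_2·(2/3)·x_1 = m, so (3·p_1 + 2·p_2)·x_1 = 3·m.
Demand: x_1*(p_1,p_2,m) = 3·m/(3·p_1 + 2·p_2), x_2* = 2·m/(3·p_1 + 2·p_2).
Here 3·8.4 + 2·8.6 = 42.4, giving x_2* = 8.3962.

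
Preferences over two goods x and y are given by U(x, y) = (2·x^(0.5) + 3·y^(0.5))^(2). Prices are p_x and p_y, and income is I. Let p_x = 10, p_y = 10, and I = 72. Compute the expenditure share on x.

From the CES first-order condition, (2/3)·(y/x)^(0.5) = p_x/p_y.
Solve for the ratio: y/x = [(3/2)·p_x/p_y]^(2).
With the ratio pinned down, the budget gives x* = I/(p_x + p_y·(y/x)) and y* = (y/x)·x*.
Numerically y/x = 2.25, so x* = 72/(10 + 10·2.25) = 2.2154 and y* = 2.25·2.2154 = 4.9846.
Expenditure on x: 10·2.2154 = 22.1538; share = 0.3077.

share on x = 0.3077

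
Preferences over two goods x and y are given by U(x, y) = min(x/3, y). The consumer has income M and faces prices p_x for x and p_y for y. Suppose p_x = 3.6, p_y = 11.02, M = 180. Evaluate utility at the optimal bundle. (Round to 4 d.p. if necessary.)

V = 8.2493

Leontief preferences: the optimum is at the kink where x/3 = y/1, i.e. y = (1/3)·x.
Budget: p_x·x + p_y·(1/3)·x = M, so (3·p_x + p_y)·x = 3·M.
Demand: x*(p_x,p_y,M) = 3·M/(3·p_x + p_y), y* = M/(3·p_x + p_y).
Here 3·3.6 + 11.02 = 21.82, giving x* = 24.7479 and y* = 8.2493.
Utility at the optimum: U(24.7479, 8.2493) = 8.2493.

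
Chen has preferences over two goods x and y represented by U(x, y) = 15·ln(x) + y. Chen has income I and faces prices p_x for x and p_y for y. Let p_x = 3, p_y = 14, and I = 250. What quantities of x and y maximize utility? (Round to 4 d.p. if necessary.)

Set MRS = p_x/p_y: (15/x)/1 = p_x/p_y.
So x*(p_x,p_y) = 15·p_y/p_x, independent of income; and y* = (I − 15·p_y)/p_y.
At the given prices: x* = 15·14/3 = 70, and y* = 2.8571.

x* = 70, y* = 2.8571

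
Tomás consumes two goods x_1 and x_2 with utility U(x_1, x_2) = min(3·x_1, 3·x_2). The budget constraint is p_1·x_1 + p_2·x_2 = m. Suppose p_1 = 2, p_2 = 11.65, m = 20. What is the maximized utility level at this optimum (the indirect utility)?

With perfect complements, no substitution: consume in ratio x_1:x_2 = 3:3.
Budget: p_1·x_1 + p_2·x_1 = m, so (3·p_1 + 3·p_2)·x_1 = 3·m.
Demand: x_1*(p_1,p_2,m) = 3·m/(3·p_1 + 3·p_2), x_2* = 3·m/(3·p_1 + 3·p_2).
Here 3·2 + 3·11.65 = 40.95, giving x_1* = 1.4652 and x_2* = 1.4652.
Utility at the optimum: U(1.4652, 1.4652) = 4.3956.

V = 4.3956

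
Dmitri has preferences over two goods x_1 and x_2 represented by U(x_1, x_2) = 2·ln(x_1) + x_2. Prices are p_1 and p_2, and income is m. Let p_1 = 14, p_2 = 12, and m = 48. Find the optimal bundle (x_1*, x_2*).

So x_1*(p_1,p_2) = 2·p_2/p_1, independent of income; and x_2* = (m − 2·p_2)/p_2.
At the given prices: x_1* = 2·12/14 = 1.7143, and x_2* = 2.

x_1* = 1.7143, x_2* = 2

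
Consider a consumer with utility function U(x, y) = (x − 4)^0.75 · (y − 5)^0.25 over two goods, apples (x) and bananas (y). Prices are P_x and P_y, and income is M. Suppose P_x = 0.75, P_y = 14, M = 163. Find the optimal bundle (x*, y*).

This is Cobb-Douglas in (x−4, y−5): tangency gives 0.75·P_y·(y−5) = 0.25·P_x·(x−4).
After buying the subsistence bundle (4, 5), a share 0.75 of the remaining income goes to x: x* = 4 + 0.75·(M − 4P_x − 5P_y)/P_x.
Discretionary income = 163 − 4·0.75 − 5·14 = 90; x* = 4 + 0.75·90/0.75 = 94; y* = 5 + 0.25·90/14 = 6.6071.

x* = 94, y* = 6.6071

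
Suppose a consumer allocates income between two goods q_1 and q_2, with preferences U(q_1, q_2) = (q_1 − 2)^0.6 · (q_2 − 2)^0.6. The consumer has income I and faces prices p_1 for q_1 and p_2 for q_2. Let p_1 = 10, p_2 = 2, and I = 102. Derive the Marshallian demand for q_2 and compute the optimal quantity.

MRS = (q_2−2)/(q_1−2). Tangency with p_1/p_2 gives q_2−2 = (p_1/p_2)·(q_1−2).
Substituting into the budget: q_1* = 2 + 0.5·(I − 2·p_1 − 2·p_2)/p_1, and q_2* = 2 + 0.5·(…)/p_2.
Discretionary income = 102 − 2·10 − 2·2 = 78; q_2* = 2 + 0.5·78/2 = 21.5.

q_2* = 21.5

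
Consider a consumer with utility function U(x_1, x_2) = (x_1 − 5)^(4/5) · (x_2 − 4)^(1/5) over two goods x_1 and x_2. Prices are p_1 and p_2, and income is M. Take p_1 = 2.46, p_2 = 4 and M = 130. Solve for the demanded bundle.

x_1* = 38.0732, x_2* = 9.085

MRS = 4·(x_2−4)/(x_1−5). Tangency with p_1/p_2 gives x_2−4 = (1/4)·(p_1/p_2)·(x_1−5).
After buying the subsistence bundle (5, 4), a share 0.8 of the remaining income goes to x_1: x_1* = 5 + 0.8·(M − 5p_1 − 4p_2)/p_1.
Discretionary income = 130 − 5·2.46 − 4·4 = 101.7; x_1* = 5 + 0.8·101.7/2.46 = 38.0732; x_2* = 4 + 0.2·101.7/4 = 9.085.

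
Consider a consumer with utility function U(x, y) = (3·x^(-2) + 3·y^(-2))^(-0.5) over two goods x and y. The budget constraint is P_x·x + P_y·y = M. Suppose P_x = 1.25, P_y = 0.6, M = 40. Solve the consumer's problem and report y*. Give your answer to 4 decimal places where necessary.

y* = 25.337

MRS = MU_x/MU_y = (y/x)^(3). Set equal to P_x/P_y.
Hence y/x = (P_x/P_y)^(1/(3)), i.e. raised to the 1/3 power.
Substitute y = (y/x)·x into the budget: x* = M/(P_x + P_y·(y/x)).
Numerically y/x = 1.277182, so x* = 40/(1.25 + 0.6·1.277182) = 19.8382 and y* = 1.277182·19.8382 = 25.337.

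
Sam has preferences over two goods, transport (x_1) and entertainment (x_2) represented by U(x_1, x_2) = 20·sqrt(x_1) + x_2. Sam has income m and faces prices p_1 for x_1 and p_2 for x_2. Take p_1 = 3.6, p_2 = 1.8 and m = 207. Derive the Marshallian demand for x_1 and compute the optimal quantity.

Utility is quasi-linear in x_2; the FOC for x_1 is 10/√x_1 = p_1/p_2.
Solve: √x_1 = 10·p_2/p_1, so x_1*(p_1,p_2) = (10·p_2/p_1)², and x_2* = (m − p_1·x_1*)/p_2.
Plugging in: x_1* = (10·1.8/3.6)² = 25.

x_1* = 25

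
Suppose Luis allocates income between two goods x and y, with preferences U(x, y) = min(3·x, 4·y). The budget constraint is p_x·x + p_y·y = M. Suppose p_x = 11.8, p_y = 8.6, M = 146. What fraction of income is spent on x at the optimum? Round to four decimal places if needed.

With perfect complements, no substitution: consume in ratio x:y = 4:3.
Budget: p_x·x + p_y·(3/4)·x = M, so (4·p_x + 3·p_y)·x = 4·M.
Demand: x*(p_x,p_y,M) = 4·M/(4·p_x + 3·p_y), y* = 3·M/(4·p_x + 3·p_y).
Here 4·11.8 + 3·8.6 = 73, giving x* = 8 and y* = 6.
Expenditure on x: 11.8·8 = 94.4; share = 0.6466.

share on x = 0.6466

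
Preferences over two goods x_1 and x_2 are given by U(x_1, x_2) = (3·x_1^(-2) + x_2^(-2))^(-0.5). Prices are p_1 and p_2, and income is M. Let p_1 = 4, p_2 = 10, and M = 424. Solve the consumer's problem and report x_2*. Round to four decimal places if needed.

MRS = MU_x_1/MU_x_2 = 3·(x_2/x_1)^(3). Set equal to p_1/p_2.
Solve for the ratio: x_2/x_1 = [(1/3)·p_1/p_2]^(1/3).
With the ratio pinned down, the budget gives x_1* = M/(p_1 + p_2·(x_2/x_1)) and x_2* = (x_2/x_1)·x_1*.
Numerically x_2/x_1 = 0.510873, so x_1* = 424/(4 + 10·0.510873) = 46.5488 and x_2* = 0.510873·46.5488 = 23.7805.

x_2* = 23.7805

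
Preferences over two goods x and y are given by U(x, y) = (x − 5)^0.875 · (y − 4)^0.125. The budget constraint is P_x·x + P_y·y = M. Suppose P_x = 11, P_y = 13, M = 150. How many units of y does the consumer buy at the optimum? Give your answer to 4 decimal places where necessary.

MRS = 7·(y−4)/(x−5). Tangency with P_x/P_y gives y−4 = (1/7)·(P_x/P_y)·(x−5).
Substituting into the budget: x* = 5 + 0.875·(M − 5·P_x − 4·P_y)/P_x, and y* = 4 + 0.125·(…)/P_y.
Discretionary income = 150 − 5·11 − 4·13 = 43; y* = 4 + 0.125·43/13 = 4.4135.

y* = 4.4135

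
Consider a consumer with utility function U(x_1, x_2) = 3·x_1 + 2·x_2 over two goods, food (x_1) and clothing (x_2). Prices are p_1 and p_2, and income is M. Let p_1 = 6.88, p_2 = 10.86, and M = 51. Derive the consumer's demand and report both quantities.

x_1* = 7.4128, x_2* = 0

Linear utility — the consumer picks whichever good has higher MU/price: 3/6.88 = 0.436 vs 2/10.86 = 0.1842.
x_1 gives more utility per dollar, so spend all income on x_1: x_1* = M/p_1, x_2* = 0.
Numerically: x_1* = 7.4128, x_2* = 0.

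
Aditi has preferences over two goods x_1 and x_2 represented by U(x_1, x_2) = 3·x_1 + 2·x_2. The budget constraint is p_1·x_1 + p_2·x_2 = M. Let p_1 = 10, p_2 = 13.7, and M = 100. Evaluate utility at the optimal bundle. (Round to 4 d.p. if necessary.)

Linear utility — the consumer picks whichever good has higher MU/price: 3/10 = 0.3 vs 2/13.7 = 0.146.
x_1 gives more utility per dollar, so spend all income on x_1: x_1* = M/p_1, x_2* = 0.
Numerically: x_1* = 10, x_2* = 0.
Utility at the optimum: U(10, 0) = 30.

V = 30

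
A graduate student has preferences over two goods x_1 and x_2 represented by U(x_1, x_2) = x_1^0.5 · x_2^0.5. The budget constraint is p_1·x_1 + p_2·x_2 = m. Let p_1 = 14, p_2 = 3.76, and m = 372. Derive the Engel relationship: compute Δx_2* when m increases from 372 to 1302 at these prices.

Δx_2* = 123.6702

Demand: x_1*(p_1,p_2,m) = 0.5·m/p_1 and x_2* = 0.5·m/p_2.
At p_1=14, p_2=3.76, m=372: x_2* = 0.5·372/3.76 = 49.4681.
At m' = 1302: x_2* = 173.1383. Change: 173.1383 − 49.4681 = 123.6702.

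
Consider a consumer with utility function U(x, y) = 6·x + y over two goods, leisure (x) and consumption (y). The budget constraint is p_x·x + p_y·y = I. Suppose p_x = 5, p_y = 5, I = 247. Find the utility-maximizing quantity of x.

Linear utility — the consumer picks whichever good has higher MU/price: 6/5 = 1.2 vs 1/5 = 0.2.
x gives more utility per dollar, so spend all income on x: x* = I/p_x, y* = 0.
Numerically: x* = 49.4, y* = 0.

x* = 49.4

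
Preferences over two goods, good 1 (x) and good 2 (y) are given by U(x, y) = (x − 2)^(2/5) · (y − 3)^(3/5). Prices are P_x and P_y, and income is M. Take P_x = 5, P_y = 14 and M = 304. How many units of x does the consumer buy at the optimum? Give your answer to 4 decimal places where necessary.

x* = 22.16

This is Cobb-Douglas in (x−2, y−3): tangency gives 0.4·P_y·(y−3) = 0.6·P_x·(x−2).
After buying the subsistence bundle (2, 3), a share 0.4 of the remaining income goes to x: x* = 2 + 0.4·(M − 2P_x − 3P_y)/P_x.
Discretionary income = 304 − 2·5 − 3·14 = 252; x* = 2 + 0.4·252/5 = 22.16.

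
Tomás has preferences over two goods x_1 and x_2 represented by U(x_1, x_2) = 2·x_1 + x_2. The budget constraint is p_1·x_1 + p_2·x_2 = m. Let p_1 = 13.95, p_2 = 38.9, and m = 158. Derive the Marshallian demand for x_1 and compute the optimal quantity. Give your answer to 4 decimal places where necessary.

Perfect substitutes: compare marginal utility per dollar. 2/p_1 vs 1/p_2 → 0.1434 vs 0.0257.
x_1 gives more utility per dollar, so spend all income on x_1: x_1* = m/p_1, x_2* = 0.
Numerically: x_1* = 11.3262, x_2* = 0.

x_1* = 11.3262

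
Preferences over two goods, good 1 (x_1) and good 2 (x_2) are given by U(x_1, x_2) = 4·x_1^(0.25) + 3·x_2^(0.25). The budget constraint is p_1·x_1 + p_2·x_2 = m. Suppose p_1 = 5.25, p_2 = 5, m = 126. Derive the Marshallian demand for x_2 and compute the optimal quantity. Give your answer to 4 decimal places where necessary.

From the CES first-order condition, (4/3)·(x_2/x_1)^(0.75) = p_1/p_2.
Solve for the ratio: x_2/x_1 = [(3/4)·p_1/p_2]^(4/3).
With the ratio pinned down, the budget gives x_1* = m/(p_1 + p_2·(x_2/x_1)) and x_2* = (x_2/x_1)·x_1*.
Numerically x_2/x_1 = 0.727223, so x_1* = 126/(5.25 + 5·0.727223) = 14.1794 and x_2* = 0.727223·14.1794 = 10.3116.

x_2* = 10.3116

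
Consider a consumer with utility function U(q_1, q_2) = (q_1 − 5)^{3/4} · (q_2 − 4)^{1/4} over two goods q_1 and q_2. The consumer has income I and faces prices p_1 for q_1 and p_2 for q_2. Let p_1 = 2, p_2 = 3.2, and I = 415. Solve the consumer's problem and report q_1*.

MRS = 3·(q_2−4)/(q_1−5). Tangency with p_1/p_2 gives q_2−4 = (1/3)·(p_1/p_2)·(q_1−5).
After buying the subsistence bundle (5, 4), a share 0.75 of the remaining income goes to q_1: q_1* = 5 + 0.75·(I − 5p_1 − 4p_2)/p_1.
Discretionary income = 415 − 5·2 − 4·3.2 = 392.2; q_1* = 5 + 0.75·392.2/2 = 152.075.

q_1* = 152.075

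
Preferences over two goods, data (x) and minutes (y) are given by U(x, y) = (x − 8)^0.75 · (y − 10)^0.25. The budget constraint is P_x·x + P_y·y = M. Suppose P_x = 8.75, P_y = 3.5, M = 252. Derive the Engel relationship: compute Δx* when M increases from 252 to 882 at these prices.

Δx* = 54

MRS = 3·(y−10)/(x−8). Tangency with P_x/P_y gives y−10 = (1/3)·(P_x/P_y)·(x−8).
After buying the subsistence bundle (8, 10), a share 0.75 of the remaining income goes to x: x* = 8 + 0.75·(M − 8P_x − 10P_y)/P_x.
Discretionary income = 252 − 8·8.75 − 10·3.5 = 147; x* = 8 + 0.75·147/8.75 = 20.6.
At M' = 882: x* = 74.6. Change: 74.6 − 20.6 = 54.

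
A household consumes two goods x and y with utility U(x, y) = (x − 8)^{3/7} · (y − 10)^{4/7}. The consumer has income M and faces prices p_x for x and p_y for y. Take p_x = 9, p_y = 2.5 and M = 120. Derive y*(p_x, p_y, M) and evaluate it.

y* = 15.2571

Substituting into the budget: x* = 8 + 3/7·(M − 8·p_x − 10·p_y)/p_x, and y* = 10 + 4/7·(…)/p_y.
Discretionary income = 120 − 8·9 − 10·2.5 = 23; y* = 10 + 4/7·23/2.5 = 15.2571.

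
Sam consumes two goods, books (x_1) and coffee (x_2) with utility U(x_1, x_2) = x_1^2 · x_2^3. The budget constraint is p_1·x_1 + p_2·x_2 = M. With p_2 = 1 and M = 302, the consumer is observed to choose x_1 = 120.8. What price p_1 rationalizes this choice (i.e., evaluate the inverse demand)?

Tangency: MRS = (2/3)·x_2/x_1 = p_1/p_2.
So 2·p_2·x_2 = 3·p_1·x_1; combined with the budget, a share 0.4 of income goes to x_1.
Demand: x_1*(p_1,p_2,M) = 0.4·M/p_1 and x_2* = 0.6·M/p_2.
Set x_1* = 120.8 in the demand function and solve for p_1: p_1 = 1.

p_1 = 1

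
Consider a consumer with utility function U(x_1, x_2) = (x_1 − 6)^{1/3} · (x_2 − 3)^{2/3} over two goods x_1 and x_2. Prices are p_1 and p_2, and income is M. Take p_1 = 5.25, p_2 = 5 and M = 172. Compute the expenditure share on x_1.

share on x_1 = 0.4264

Let x_1' = x_1−6, x_2' = x_2−3. MRS = (1/2)·x_2'/x_1' = p_1/p_2.
Substituting into the budget: x_1* = 6 + 1/3·(M − 6·p_1 − 3·p_2)/p_1, and x_2* = 3 + 2/3·(…)/p_2.
Discretionary income = 172 − 6·5.25 − 3·5 = 125.5; x_1* = 6 + 1/3·125.5/5.25 = 13.9683; x_2* = 3 + 2/3·125.5/5 = 19.7333.
Expenditure on x_1: 5.25·13.9683 = 73.3333; share = 0.4264.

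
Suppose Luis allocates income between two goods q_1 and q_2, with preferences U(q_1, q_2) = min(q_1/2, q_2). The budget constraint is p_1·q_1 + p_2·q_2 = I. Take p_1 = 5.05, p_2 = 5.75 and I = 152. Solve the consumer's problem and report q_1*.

Leontief preferences: the optimum is at the kink where q_1/2 = q_2/1, i.e. q_2 = (1/2)·q_1.
Budget: p_1·q_1 + p_2·(1/2)·q_1 = I, so (2·p_1 + p_2)·q_1 = 2·I.
Demand: q_1*(p_1,p_2,I) = 2·I/(2·p_1 + p_2), q_2* = I/(2·p_1 + p_2).
Here 2·5.05 + 5.75 = 15.85, giving q_1* = 19.1798.

q_1* = 19.1798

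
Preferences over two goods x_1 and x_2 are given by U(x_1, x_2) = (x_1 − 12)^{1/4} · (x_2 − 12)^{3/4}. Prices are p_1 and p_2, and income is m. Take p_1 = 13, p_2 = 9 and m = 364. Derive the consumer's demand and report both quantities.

MRS = (1/3)·(x_2−12)/(x_1−12). Tangency with p_1/p_2 gives x_2−12 = 3·(p_1/p_2)·(x_1−12).
After buying the subsistence bundle (12, 12), a share 0.25 of the remaining income goes to x_1: x_1* = 12 + 0.25·(m − 12p_1 − 12p_2)/p_1.
Discretionary income = 364 − 12·13 − 12·9 = 100; x_1* = 12 + 0.25·100/13 = 13.9231; x_2* = 12 + 0.75·100/9 = 20.3333.

x_1* = 13.9231, x_2* = 20.3333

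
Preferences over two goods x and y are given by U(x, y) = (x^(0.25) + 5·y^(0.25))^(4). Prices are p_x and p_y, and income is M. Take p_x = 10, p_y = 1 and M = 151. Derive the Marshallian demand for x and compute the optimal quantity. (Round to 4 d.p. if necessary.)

x* = 0.7775

MU_x ∝ x^(-0.75), MU_y ∝ 5·y^(-0.75), so MRS = (1/5)·(y/x)^(0.75) = p_x/p_y.
Hence y/x = (5·p_x/p_y)^(1/(0.75)), i.e. raised to the 4/3 power.
Substitute y = (y/x)·x into the budget: x* = M/(p_x + p_y·(y/x)).
Numerically y/x = 184.201575, so x* = 151/(10 + 1·184.201575) = 0.7775.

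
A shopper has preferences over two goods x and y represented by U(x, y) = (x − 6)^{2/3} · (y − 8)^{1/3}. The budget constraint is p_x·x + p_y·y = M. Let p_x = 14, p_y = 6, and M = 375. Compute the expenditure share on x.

Let x' = x−6, y' = y−8. MRS = 2·y'/x' = p_x/p_y.
Substituting into the budget: x* = 6 + 2/3·(M − 6·p_x − 8·p_y)/p_x, and y* = 8 + 1/3·(…)/p_y.
Discretionary income = 375 − 6·14 − 8·6 = 243; x* = 6 + 2/3·243/14 = 17.5714; y* = 8 + 1/3·243/6 = 21.5.
Expenditure on x: 14·17.5714 = 246; share = 0.656.

share on x = 0.656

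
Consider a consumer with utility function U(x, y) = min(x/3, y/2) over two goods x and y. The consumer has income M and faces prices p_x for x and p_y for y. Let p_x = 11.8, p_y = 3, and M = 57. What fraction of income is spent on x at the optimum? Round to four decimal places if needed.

share on x = 0.8551

Leontief preferences: the optimum is at the kink where x/3 = y/2, i.e. y = (2/3)·x.
Budget: p_x·x + p_y·(2/3)·x = M, so (3·p_x + 2·p_y)·x = 3·M.
Demand: x*(p_x,p_y,M) = 3·M/(3·p_x + 2·p_y), y* = 2·M/(3·p_x + 2·p_y).
Here 3·11.8 + 2·3 = 41.4, giving x* = 4.1304 and y* = 2.7536.
Expenditure on x: 11.8·4.1304 = 48.7391; share = 0.8551.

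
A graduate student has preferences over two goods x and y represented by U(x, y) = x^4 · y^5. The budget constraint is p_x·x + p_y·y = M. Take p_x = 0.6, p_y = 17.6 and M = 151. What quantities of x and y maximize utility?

x* = 111.8519, y* = 4.7664

Tangency: MRS = (4/5)·y/x = p_x/p_y.
So 4·p_y·y = 5·p_x·x; combined with the budget, a share 4/9 of income goes to x.
Demand: x*(p_x,p_y,M) = 4/9·M/p_x and y* = 5/9·M/p_y.
At p_x=0.6, p_y=17.6, M=151: x* = 4/9·151/0.6 = 111.8519, y* = 4.7664.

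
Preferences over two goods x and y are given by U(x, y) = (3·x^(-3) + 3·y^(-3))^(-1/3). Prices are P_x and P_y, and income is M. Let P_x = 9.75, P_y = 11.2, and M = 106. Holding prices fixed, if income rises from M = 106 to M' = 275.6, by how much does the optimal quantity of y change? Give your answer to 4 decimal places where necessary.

Δy* = 7.9647

From the CES first-order condition, (y/x)^(4) = P_x/P_y.
Hence y/x = (P_x/P_y)^(1/(4)), i.e. raised to the 0.25 power.
Substitute y = (y/x)·x into the budget: x* = M/(P_x + P_y·(y/x)).
Numerically y/x = 0.965932, so x* = 106/(9.75 + 11.2·0.965932) = 5.1535 and y* = 0.965932·5.1535 = 4.978.
At M' = 275.6: y* = 12.9427. Change: 12.9427 − 4.978 = 7.9647.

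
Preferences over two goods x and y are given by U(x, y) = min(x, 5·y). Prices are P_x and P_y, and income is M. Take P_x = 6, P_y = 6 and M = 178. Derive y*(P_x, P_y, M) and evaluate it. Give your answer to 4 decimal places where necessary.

y* = 4.9444

Leontief preferences: the optimum is at the kink where x/5 = y/1, i.e. y = (1/5)·x.
Budget: P_x·x + P_y·(1/5)·x = M, so (5·P_x + P_y)·x = 5·M.
Demand: x*(P_x,P_y,M) = 5·M/(5·P_x + P_y), y* = M/(5·P_x + P_y).
Here 5·6 + 6 = 36, giving y* = 4.9444.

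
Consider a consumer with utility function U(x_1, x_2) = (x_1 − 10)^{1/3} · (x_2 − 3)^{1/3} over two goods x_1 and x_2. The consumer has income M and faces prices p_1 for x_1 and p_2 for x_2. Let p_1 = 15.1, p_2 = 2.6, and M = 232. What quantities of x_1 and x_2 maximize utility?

x_1* = 12.4238, x_2* = 17.0769

MRS = (x_2−3)/(x_1−10). Tangency with p_1/p_2 gives x_2−3 = (p_1/p_2)·(x_1−10).
Substituting into the budget: x_1* = 10 + 0.5·(M − 10·p_1 − 3·p_2)/p_1, and x_2* = 3 + 0.5·(…)/p_2.
Discretionary income = 232 − 10·15.1 − 3·2.6 = 73.2; x_1* = 10 + 0.5·73.2/15.1 = 12.4238; x_2* = 3 + 0.5·73.2/2.6 = 17.0769.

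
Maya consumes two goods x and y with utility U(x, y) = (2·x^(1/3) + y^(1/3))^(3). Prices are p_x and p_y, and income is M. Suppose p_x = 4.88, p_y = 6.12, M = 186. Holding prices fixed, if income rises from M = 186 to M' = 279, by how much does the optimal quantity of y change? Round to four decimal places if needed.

Δy* = 3.6464

With the ratio pinned down, the budget gives x* = M/(p_x + p_y·(y/x)) and y* = (y/x)·x*.
Numerically y/x = 0.251743, so x* = 186/(4.88 + 6.12·0.251743) = 28.9689 and y* = 0.251743·28.9689 = 7.2927.
At M' = 279: y* = 10.9391. Change: 10.9391 − 7.2927 = 3.6464.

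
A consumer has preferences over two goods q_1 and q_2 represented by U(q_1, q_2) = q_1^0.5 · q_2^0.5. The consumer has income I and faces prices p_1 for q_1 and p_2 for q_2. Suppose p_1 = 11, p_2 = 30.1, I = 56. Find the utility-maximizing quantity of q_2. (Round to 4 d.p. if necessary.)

q_2* = 0.9302

Demand: q_1*(p_1,p_2,I) = 0.5·I/p_1 and q_2* = 0.5·I/p_2.
At p_1=11, p_2=30.1, I=56: q_2* = 0.5·56/30.1 = 0.9302.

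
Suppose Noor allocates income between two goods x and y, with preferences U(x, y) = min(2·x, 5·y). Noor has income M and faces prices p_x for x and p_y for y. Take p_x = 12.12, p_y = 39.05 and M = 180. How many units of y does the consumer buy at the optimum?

y* = 2.5955

With perfect complements, no substitution: consume in ratio x:y = 5:2.
Budget: p_x·x + p_y·(2/5)·x = M, so (5·p_x + 2·p_y)·x = 5·M.
Demand: x*(p_x,p_y,M) = 5·M/(5·p_x + 2·p_y), y* = 2·M/(5·p_x + 2·p_y).
Here 5·12.12 + 2·39.05 = 138.7, giving y* = 2.5955.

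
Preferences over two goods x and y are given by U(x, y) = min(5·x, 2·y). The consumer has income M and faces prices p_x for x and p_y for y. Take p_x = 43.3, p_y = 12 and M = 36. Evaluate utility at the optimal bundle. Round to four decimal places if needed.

Leontief preferences: the optimum is at the kink where x/2 = y/5, i.e. y = (5/2)·x.
Budget: p_x·x + p_y·(5/2)·x = M, so (2·p_x + 5·p_y)·x = 2·M.
Demand: x*(p_x,p_y,M) = 2·M/(2·p_x + 5·p_y), y* = 5·M/(2·p_x + 5·p_y).
Here 2·43.3 + 5·12 = 146.6, giving x* = 0.4911 and y* = 1.2278.
Utility at the optimum: U(0.4911, 1.2278) = 2.4557.

V = 2.4557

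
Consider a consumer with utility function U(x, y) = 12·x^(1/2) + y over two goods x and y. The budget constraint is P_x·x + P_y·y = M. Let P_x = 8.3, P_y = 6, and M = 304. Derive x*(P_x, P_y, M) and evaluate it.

x* = 18.8126

MU_x = 6/√x, MU_y = 1. Tangency: 6/√x = P_x/P_y.
Solve: √x = 6·P_y/P_x, so x*(P_x,P_y) = (6·P_y/P_x)², and y* = (M − P_x·x*)/P_y.
Plugging in: x* = (6·6/8.3)² = 18.8126.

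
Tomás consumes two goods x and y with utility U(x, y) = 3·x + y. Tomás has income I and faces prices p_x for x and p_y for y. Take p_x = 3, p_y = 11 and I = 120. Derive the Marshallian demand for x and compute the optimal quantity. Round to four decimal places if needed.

x* = 40

Perfect substitutes: compare marginal utility per dollar. 3/p_x vs 1/p_y → 1 vs 0.0909.
x gives more utility per dollar, so spend all income on x: x* = I/p_x, y* = 0.
Numerically: x* = 40, y* = 0.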